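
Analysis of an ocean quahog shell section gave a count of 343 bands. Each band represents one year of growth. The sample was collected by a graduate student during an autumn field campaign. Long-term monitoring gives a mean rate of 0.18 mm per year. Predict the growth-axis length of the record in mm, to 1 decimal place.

343 years of growth are recorded.
Predicted length = 0.18 mm/year × 343 years = 61.7 mm.

61.7 mm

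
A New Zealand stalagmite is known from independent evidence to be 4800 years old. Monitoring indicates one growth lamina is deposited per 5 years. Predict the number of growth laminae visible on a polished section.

At 5 years per growth lamina, 4800 / 5 = 960 growth laminae are expected.
So 960 growth laminae should be present.

960 growth laminae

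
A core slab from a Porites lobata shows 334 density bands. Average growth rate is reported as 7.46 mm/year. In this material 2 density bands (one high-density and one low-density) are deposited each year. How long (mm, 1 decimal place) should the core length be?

Dividing by 2 density bands per year: 334 / 2 = 167 years.
Predicted length = 7.46 mm/year × 167 years = 1245.8 mm.

1245.8 mm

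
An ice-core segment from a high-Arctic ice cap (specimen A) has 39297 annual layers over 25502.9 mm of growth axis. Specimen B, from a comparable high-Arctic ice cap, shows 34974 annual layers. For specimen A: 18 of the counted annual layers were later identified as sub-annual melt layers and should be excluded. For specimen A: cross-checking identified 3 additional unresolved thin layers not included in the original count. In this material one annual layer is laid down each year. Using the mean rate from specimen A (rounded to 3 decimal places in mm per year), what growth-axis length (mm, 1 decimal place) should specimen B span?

Specimen A: true annual layer count = 39297 − 18 + 3 = 39282.
A: 25502.9 mm over 39282 years gives 25502.9 / 39282 ≈ 0.649 mm/year.
Length of B = 0.649 × 34974 = 22698.1 mm.

22698.1 mm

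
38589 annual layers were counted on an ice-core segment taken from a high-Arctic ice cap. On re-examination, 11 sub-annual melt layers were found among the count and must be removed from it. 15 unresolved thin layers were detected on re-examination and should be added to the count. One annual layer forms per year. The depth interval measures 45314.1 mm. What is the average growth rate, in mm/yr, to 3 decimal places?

Correcting the raw count gives 38589 − 11 + 15 = 38593 true annual layers.
Mean rate = 45314.1 mm / 38593 years ≈ 1.174 mm/yr.

1.174 mm/yr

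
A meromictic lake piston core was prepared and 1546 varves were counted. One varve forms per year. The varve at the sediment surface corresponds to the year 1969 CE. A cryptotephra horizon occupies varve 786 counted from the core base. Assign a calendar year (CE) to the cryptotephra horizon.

Between varve 786 and the sediment surface there are 1546 − 786 = 760 varves.
The varve at the sediment surface is 1969 CE, so the cryptotephra horizon dates to 1969 − 760 = 1209 CE.

1209 CE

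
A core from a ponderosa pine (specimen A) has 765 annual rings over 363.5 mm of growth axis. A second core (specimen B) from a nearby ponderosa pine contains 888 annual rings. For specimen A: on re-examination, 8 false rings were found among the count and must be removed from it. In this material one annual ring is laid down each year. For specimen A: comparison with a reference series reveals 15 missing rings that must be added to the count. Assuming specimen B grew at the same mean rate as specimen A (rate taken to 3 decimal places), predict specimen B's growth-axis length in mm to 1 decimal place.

418.2 mm

Specimen A: correcting the raw count gives 765 − 8 + 15 = 772 true annual rings.
A: 363.5 mm over 772 years gives 363.5 / 772 ≈ 0.471 mm per year.
Length of B = 0.471 × 888 = 418.2 mm.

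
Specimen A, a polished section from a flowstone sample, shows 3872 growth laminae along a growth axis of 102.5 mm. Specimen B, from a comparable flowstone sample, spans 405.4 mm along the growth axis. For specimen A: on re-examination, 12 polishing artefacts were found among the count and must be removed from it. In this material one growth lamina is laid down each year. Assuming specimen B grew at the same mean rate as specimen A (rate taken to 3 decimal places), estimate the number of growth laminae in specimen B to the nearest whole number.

Specimen A: adjusted count: 3872 − 12 = 3860 growth laminae.
A: Extension rate ≈ 102.5 / 3860 = 0.027 mm per year.
Specimen B: 405.4 mm / 0.027 mm per year = 15014.81 years ≈ 15015 growth laminae.

15015 growth laminae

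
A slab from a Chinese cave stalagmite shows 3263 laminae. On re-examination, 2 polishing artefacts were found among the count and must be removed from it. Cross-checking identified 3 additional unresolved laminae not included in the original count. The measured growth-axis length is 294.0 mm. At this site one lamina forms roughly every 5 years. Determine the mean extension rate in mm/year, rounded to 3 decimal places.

0.018 mm/year

After corrections the count is 3263 − 2 + 3 = 3264 laminae.
At 5 years per lamina, 3264 × 5 = 16320 years.
Mean rate = 294.0 mm / 16320 years ≈ 0.018 mm/year.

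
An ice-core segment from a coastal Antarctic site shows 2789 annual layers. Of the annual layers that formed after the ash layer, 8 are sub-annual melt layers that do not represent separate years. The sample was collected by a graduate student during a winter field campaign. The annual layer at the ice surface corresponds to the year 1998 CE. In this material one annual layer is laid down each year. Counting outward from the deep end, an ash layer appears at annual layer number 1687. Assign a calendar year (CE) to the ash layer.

Between annual layer 1687 and the ice surface there are 2789 − 1687 = 1102 annual layers.
Removing the 8 false annual layers leaves 1102 − 8 = 1094 true annual layers beyond the ash layer.
1998 − 1094 = 904 CE.

904 CE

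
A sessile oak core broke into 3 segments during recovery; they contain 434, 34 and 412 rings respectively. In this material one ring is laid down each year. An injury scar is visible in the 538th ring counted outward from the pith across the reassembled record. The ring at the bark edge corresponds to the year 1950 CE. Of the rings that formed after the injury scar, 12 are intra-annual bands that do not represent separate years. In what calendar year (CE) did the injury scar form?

1620 CE

Total rings = 434 + 34 + 412 = 880.
880 − 538 = 342 rings lie beyond the injury scar toward the bark edge.
Removing the 12 false rings leaves 342 − 12 = 330 true rings beyond the injury scar.
Counting back 330 years from 1950 CE places the injury scar in 1950 − 330 = 1620 CE.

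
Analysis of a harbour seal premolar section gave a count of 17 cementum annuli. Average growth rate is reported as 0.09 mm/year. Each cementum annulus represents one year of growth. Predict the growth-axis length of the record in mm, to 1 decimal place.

1.5 mm

The record spans 17 years at 0.09 mm per year.
Length ≈ 0.09 × 17 = 1.5 mm.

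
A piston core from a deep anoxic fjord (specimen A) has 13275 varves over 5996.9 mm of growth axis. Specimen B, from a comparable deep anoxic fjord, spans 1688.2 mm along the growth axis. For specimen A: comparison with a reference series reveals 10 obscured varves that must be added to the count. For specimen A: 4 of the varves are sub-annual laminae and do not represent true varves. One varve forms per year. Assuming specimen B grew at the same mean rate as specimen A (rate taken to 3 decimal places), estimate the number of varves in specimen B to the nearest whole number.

Specimen A: adjusted count: 13275 − 4 + 10 = 13281 varves.
A: Mean rate = 5996.9 mm / 13281 years ≈ 0.452 mm/yr.
B spans 1688.2 / 0.452 = 3734.96 years ≈ 3735 varves.

3735 varves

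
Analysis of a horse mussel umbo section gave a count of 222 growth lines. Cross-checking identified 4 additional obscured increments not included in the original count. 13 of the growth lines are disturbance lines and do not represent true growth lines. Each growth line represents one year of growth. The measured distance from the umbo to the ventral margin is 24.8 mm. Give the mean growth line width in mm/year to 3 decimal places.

0.116 mm/year

True growth line count = 222 − 13 + 4 = 213.
Mean rate = 24.8 mm / 213 years ≈ 0.116 mm/year.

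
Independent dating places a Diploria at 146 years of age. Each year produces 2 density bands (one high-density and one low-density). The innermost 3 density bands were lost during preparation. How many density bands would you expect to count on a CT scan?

289 density bands

With 2 density bands per year, 146 years would produce 146 × 2 = 292 density bands.
292 − 3 missed = 289 density bands expected in the prepared section.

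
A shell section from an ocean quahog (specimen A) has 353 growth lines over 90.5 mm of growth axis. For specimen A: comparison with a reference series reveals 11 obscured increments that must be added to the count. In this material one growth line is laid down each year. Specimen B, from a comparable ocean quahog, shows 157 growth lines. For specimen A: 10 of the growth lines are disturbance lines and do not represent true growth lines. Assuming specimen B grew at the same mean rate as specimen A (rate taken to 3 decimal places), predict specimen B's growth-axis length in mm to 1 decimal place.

40.2 mm

Specimen A: adjusted count: 353 − 10 + 11 = 354 growth lines.
A: Mean rate = 90.5 mm / 354 years ≈ 0.256 mm/year.
For B, 0.256 mm/year × 157 years = 40.2 mm.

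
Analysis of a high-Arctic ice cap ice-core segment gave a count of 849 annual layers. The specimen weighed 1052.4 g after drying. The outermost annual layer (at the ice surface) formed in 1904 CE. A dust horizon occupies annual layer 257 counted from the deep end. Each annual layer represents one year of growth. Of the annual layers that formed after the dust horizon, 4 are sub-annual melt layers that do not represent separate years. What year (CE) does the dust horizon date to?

1316 CE

849 − 257 = 592 annual layers lie beyond the dust horizon toward the ice surface.
Excluding 4 false annual layers: 592 − 4 = 588.
The annual layer at the ice surface is 1904 CE, so the dust horizon dates to 1904 − 588 = 1316 CE.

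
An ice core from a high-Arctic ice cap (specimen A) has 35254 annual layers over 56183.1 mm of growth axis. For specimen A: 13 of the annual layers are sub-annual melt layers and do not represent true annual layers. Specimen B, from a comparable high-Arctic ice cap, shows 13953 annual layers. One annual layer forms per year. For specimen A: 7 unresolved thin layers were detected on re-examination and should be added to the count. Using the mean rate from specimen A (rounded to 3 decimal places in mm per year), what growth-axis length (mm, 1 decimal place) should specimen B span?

Specimen A: adjusted count: 35254 − 13 + 7 = 35248 annual layers.
A: Extension rate ≈ 56183.1 / 35248 = 1.594 mm/yr.
B's length ≈ 1.594 × 13953 = 22241.1 mm.

22241.1 mm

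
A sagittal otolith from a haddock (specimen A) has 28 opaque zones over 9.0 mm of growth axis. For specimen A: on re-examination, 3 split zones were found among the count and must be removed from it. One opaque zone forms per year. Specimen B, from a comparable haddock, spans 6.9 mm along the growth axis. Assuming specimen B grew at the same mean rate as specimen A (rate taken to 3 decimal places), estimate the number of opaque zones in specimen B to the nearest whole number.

Specimen A: adjusted count: 28 − 3 = 25 opaque zones.
A: 9.0 mm over 25 years gives 9.0 / 25 ≈ 0.360 mm per year.
B spans 6.9 / 0.360 = 19.17 years ≈ 19 opaque zones.

19 opaque zones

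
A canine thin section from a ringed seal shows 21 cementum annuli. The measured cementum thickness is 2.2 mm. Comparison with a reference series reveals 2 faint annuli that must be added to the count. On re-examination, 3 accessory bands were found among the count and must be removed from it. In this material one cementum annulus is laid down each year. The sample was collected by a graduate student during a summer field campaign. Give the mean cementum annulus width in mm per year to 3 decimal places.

0.110 mm per year

Adjusted count: 21 − 3 + 2 = 20 cementum annuli.
Extension rate ≈ 2.2 / 20 = 0.110 mm per year.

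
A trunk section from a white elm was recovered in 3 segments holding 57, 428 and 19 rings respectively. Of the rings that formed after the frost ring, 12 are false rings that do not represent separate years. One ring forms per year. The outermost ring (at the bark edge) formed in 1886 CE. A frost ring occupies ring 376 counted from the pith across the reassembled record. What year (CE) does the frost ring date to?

Total rings = 57 + 428 + 19 = 504.
504 − 376 = 128 rings lie beyond the frost ring toward the bark edge.
128 − 12 false = 116 true rings after the frost ring.
The ring at the bark edge is 1886 CE, so the frost ring dates to 1886 − 116 = 1770 CE.

1770 CE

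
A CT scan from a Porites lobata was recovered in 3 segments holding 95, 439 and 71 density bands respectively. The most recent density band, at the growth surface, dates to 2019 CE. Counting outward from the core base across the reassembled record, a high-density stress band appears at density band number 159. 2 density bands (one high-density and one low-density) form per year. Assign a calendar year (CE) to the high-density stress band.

1796 CE

Total density bands = 95 + 439 + 71 = 605.
Between density band 159 and the growth surface there are 605 − 159 = 446 density bands.
Dividing by 2 density bands per year: 446 / 2 = 223 years.
Counting back 223 years from 2019 CE places the high-density stress band in 2019 − 223 = 1796 CE.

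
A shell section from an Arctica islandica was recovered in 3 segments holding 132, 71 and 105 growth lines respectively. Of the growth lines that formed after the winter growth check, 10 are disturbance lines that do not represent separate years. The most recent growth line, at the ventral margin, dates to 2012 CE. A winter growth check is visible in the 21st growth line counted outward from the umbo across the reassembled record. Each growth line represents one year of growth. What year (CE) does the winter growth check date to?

Total growth lines = 132 + 71 + 105 = 308.
308 − 21 = 287 growth lines lie beyond the winter growth check toward the ventral margin.
Removing the 10 false growth lines leaves 287 − 10 = 277 true growth lines beyond the winter growth check.
2012 − 277 = 1735 CE.

1735 CE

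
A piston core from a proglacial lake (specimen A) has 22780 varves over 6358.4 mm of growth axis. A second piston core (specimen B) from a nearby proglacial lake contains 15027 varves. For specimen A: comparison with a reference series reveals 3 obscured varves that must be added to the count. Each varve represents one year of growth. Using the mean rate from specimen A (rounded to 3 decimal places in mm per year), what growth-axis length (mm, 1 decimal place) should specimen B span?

4192.5 mm

Specimen A: adjusted count: 22780 + 3 = 22783 varves.
A: Mean rate = 6358.4 mm / 22783 years ≈ 0.279 mm per year.
For B, 0.279 mm/year × 15027 years = 4192.5 mm.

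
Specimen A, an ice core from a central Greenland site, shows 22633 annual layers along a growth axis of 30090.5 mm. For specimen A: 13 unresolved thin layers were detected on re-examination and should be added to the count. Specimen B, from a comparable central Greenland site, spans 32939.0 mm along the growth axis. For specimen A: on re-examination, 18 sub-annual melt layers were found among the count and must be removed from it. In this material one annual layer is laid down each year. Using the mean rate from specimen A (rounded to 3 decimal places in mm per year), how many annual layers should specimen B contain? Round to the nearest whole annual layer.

24766 annual layers

Specimen A: after corrections the count is 22633 − 18 + 13 = 22628 annual layers.
A: Mean rate = 30090.5 mm / 22628 years ≈ 1.330 mm/yr.
B spans 32939.0 / 1.330 = 24766.17 years ≈ 24766 annual layers.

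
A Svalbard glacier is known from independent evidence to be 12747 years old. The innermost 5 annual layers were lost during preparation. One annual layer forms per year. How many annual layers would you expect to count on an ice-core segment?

12742 annual layers

At one annual layer per year, 12747 years correspond to 12747 annual layers.
Less the 5 uncaptured annual layers: 12747 − 5 = 12742.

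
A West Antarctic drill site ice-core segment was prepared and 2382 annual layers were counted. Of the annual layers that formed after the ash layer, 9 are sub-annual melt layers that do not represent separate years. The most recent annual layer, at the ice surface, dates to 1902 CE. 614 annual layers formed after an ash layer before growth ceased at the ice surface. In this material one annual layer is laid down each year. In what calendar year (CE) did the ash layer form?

614 annual layers formed after the ash layer.
Excluding 9 false annual layers: 614 − 9 = 605.
The annual layer at the ice surface is 1902 CE, so the ash layer dates to 1902 − 605 = 1297 CE.

1297 CE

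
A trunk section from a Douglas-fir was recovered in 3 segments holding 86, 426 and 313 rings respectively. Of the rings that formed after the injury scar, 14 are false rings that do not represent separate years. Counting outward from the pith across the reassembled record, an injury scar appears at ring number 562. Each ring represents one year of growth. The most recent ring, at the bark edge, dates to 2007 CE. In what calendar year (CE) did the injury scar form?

Total rings = 86 + 426 + 313 = 825.
The injury scar sits at ring 562 from the pith, so 825 − 562 = 263 rings formed after it.
Excluding 14 false rings: 263 − 14 = 249.
2007 − 249 = 1758 CE.

1758 CE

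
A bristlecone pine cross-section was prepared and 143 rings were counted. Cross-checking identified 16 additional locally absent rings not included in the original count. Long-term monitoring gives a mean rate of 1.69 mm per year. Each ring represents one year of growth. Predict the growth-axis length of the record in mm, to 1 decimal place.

After corrections the count is 143 + 16 = 159 rings.
Length ≈ 1.69 × 159 = 268.7 mm.

268.7 mm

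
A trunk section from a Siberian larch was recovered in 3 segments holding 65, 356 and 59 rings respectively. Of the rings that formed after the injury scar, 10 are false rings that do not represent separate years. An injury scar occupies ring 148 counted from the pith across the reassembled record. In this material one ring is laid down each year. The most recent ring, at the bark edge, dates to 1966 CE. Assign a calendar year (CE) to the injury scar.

1644 CE

Total rings = 65 + 356 + 59 = 480.
480 − 148 = 332 rings lie beyond the injury scar toward the bark edge.
Excluding 10 false rings: 332 − 10 = 322.
Counting back 322 years from 1966 CE places the injury scar in 1966 − 322 = 1644 CE.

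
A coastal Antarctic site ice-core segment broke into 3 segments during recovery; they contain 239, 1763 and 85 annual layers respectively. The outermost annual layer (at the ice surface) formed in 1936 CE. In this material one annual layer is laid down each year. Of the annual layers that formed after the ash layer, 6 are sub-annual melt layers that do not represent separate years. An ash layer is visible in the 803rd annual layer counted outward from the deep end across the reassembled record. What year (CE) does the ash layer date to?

Total annual layers = 239 + 1763 + 85 = 2087.
Between annual layer 803 and the ice surface there are 2087 − 803 = 1284 annual layers.
Removing the 6 false annual layers leaves 1284 − 6 = 1278 true annual layers beyond the ash layer.
1936 − 1278 = 658 CE.

658 CE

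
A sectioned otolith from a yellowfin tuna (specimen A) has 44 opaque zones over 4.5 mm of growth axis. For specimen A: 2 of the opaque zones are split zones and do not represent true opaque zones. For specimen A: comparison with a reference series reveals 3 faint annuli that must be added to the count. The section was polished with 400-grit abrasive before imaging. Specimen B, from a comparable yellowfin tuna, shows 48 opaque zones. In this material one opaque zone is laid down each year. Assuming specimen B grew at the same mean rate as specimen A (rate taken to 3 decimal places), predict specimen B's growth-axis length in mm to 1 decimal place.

Specimen A: adjusted count: 44 − 2 + 3 = 45 opaque zones.
A: Mean rate = 4.5 mm / 45 years ≈ 0.100 mm per year.
B's length ≈ 0.100 × 48 = 4.8 mm.

4.8 mm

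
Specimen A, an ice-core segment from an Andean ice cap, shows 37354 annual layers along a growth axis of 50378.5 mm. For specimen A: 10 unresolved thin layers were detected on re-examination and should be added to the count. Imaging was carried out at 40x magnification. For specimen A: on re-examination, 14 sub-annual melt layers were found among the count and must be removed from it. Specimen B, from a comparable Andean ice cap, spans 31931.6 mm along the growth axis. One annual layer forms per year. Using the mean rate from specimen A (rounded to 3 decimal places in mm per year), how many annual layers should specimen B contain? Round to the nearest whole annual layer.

23671 annual layers

Specimen A: true annual layer count = 37354 − 14 + 10 = 37350.
A: Extension rate ≈ 50378.5 / 37350 = 1.349 mm/yr.
Specimen B: 31931.6 mm / 1.349 mm per year = 23670.57 years ≈ 23671 annual layers.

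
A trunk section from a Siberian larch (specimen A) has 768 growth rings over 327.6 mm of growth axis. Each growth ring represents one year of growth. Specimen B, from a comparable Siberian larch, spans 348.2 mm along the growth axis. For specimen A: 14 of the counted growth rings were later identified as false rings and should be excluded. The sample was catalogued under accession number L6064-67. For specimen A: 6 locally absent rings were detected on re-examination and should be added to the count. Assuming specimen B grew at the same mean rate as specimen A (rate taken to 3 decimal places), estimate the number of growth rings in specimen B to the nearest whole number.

808 growth rings

Specimen A: adjusted count: 768 − 14 + 6 = 760 growth rings.
A: Extension rate ≈ 327.6 / 760 = 0.431 mm/year.
B spans 348.2 / 0.431 = 807.89 years ≈ 808 growth rings.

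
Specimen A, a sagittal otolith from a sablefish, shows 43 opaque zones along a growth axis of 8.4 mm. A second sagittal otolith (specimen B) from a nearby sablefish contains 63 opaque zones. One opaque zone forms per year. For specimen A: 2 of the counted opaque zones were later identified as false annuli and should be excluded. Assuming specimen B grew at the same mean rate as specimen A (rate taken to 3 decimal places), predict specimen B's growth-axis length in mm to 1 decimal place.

12.9 mm

Specimen A: correcting the raw count gives 43 − 2 = 41 true opaque zones.
A: Mean rate = 8.4 mm / 41 years ≈ 0.205 mm per year.
For B, 0.205 mm/year × 63 years = 12.9 mm.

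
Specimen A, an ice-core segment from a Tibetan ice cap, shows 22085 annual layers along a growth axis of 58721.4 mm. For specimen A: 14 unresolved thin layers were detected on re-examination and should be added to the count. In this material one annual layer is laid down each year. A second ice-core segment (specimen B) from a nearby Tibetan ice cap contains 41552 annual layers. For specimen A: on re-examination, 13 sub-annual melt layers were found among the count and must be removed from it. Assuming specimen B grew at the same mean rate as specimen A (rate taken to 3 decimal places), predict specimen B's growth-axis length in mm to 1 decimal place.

Specimen A: adjusted count: 22085 − 13 + 14 = 22086 annual layers.
A: Extension rate ≈ 58721.4 / 22086 = 2.659 mm/yr.
For B, 2.659 mm/year × 41552 years = 110486.8 mm.

110486.8 mm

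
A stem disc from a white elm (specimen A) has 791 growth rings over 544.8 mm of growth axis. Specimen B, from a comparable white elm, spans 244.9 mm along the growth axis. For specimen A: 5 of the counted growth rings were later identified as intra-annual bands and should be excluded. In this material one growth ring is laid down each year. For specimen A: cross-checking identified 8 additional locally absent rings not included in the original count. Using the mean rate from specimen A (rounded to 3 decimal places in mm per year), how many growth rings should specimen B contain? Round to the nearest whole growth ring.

Specimen A: adjusted count: 791 − 5 + 8 = 794 growth rings.
A: Extension rate ≈ 544.8 / 794 = 0.686 mm/year.
Specimen B: 244.9 mm / 0.686 mm per year = 357.00 years ≈ 357 growth rings.

357 growth rings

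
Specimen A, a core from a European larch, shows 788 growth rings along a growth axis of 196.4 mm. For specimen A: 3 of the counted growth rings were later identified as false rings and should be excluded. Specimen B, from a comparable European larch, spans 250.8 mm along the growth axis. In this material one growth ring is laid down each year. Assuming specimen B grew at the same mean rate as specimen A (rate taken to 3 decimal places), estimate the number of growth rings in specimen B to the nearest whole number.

Specimen A: correcting the raw count gives 788 − 3 = 785 true growth rings.
A: 196.4 mm over 785 years gives 196.4 / 785 ≈ 0.250 mm per year.
For B, 250.8 / 0.250 = 1003.20 years ≈ 1003 growth rings.

1003 growth rings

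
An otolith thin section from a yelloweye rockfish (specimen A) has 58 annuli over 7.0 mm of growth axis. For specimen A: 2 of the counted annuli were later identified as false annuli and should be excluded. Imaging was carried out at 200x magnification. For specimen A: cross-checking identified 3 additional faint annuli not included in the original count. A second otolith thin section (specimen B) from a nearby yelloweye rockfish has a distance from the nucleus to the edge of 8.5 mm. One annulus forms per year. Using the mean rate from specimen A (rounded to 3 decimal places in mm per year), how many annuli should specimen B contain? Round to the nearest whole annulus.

Specimen A: adjusted count: 58 − 2 + 3 = 59 annuli.
A: 7.0 mm over 59 years gives 7.0 / 59 ≈ 0.119 mm/yr.
B spans 8.5 / 0.119 = 71.43 years ≈ 71 annuli.

71 annuli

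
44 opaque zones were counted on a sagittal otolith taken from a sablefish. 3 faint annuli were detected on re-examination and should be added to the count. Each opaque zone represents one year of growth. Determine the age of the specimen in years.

47 years

True opaque zone count = 44 + 3 = 47.
One opaque zone per year makes the duration 47 years.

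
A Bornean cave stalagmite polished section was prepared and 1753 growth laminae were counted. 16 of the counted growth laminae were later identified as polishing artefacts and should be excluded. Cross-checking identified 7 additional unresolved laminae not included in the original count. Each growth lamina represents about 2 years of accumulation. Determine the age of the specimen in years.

3488 years

True growth lamina count = 1753 − 16 + 7 = 1744.
At 2 years per growth lamina, 1744 × 2 = 3488 years.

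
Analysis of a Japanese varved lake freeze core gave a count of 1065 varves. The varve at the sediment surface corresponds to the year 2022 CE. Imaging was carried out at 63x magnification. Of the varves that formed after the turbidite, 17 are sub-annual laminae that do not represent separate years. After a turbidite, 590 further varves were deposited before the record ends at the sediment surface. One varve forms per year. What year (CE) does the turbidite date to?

1449 CE

590 varves post-date the turbidite.
Excluding 17 false varves: 590 − 17 = 573.
2022 − 573 = 1449 CE.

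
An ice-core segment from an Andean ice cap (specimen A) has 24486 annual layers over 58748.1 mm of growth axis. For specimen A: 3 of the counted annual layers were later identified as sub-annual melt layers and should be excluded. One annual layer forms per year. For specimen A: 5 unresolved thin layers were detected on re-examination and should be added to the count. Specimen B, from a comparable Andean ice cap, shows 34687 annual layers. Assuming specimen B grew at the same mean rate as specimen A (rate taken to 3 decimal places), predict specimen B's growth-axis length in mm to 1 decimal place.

83214.1 mm

Specimen A: correcting the raw count gives 24486 − 3 + 5 = 24488 true annual layers.
A: 58748.1 mm over 24488 years gives 58748.1 / 24488 ≈ 2.399 mm per year.
For B, 2.399 mm/year × 34687 years = 83214.1 mm.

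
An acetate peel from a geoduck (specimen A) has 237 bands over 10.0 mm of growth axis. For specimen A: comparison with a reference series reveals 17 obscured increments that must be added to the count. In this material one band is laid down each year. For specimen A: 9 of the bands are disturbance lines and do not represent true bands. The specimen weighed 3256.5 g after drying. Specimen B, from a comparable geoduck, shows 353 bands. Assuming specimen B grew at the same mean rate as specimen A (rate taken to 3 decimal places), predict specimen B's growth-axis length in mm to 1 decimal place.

Specimen A: true band count = 237 − 9 + 17 = 245.
A: Extension rate ≈ 10.0 / 245 = 0.041 mm/year.
B's length ≈ 0.041 × 353 = 14.5 mm.

14.5 mm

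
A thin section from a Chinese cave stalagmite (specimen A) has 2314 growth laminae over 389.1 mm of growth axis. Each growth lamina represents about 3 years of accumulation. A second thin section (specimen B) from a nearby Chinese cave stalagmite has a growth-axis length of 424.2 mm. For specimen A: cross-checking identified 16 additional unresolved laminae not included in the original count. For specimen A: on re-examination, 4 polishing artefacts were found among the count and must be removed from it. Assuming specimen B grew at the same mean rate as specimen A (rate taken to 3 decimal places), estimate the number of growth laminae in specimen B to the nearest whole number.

Specimen A: true growth lamina count = 2314 − 4 + 16 = 2326.
Specimen A: multiplying by 3 years per growth lamina: 2326 × 3 = 6978 years.
A: Mean rate = 389.1 mm / 6978 years ≈ 0.056 mm/year.
B spans 424.2 / 0.056 = 7575.00 years; at 3 years per growth lamina that is 7575.00 / 3 ≈ 2525 growth laminae.

2525 growth laminae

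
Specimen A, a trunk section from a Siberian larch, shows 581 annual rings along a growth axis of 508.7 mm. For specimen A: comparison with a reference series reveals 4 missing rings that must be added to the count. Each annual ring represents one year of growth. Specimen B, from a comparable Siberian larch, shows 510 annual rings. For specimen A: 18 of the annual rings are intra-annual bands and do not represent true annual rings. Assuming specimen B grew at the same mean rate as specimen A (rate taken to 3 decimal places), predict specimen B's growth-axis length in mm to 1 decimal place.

457.5 mm

Specimen A: after corrections the count is 581 − 18 + 4 = 567 annual rings.
A: Mean rate = 508.7 mm / 567 years ≈ 0.897 mm/year.
Length of B = 0.897 × 510 = 457.5 mm.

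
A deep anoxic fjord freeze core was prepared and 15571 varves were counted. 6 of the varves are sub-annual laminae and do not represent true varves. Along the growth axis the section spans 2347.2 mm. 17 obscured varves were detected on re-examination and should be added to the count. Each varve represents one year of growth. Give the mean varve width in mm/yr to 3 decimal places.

True varve count = 15571 − 6 + 17 = 15582.
2347.2 mm over 15582 years gives 2347.2 / 15582 ≈ 0.151 mm/yr.

0.151 mm/yr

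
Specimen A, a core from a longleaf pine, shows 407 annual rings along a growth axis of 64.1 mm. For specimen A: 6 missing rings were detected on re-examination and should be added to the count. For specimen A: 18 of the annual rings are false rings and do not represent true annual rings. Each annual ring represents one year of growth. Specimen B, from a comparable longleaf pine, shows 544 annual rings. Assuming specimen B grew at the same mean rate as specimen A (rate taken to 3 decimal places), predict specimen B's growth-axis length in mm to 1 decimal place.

Specimen A: correcting the raw count gives 407 − 18 + 6 = 395 true annual rings.
A: Mean rate = 64.1 mm / 395 years ≈ 0.162 mm per year.
For B, 0.162 mm/year × 544 years = 88.1 mm.

88.1 mm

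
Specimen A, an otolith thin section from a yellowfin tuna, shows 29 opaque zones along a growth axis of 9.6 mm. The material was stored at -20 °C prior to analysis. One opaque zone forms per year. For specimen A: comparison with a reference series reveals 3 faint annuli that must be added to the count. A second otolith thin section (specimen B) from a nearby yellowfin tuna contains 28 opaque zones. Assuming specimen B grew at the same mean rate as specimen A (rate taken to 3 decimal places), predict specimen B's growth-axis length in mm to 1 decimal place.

8.4 mm

Specimen A: correcting the raw count gives 29 + 3 = 32 true opaque zones.
A: Mean rate = 9.6 mm / 32 years ≈ 0.300 mm/yr.
For B, 0.300 mm/year × 28 years = 8.4 mm.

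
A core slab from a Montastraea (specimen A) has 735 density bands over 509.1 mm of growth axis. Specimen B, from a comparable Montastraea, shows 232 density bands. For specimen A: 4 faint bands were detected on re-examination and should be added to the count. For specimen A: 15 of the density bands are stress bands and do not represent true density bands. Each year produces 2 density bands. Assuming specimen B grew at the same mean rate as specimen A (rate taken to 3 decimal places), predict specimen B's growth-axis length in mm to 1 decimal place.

163.1 mm

Specimen A: true density band count = 735 − 15 + 4 = 724.
Specimen A: with 2 density bands per year, 724 / 2 = 362 years.
A: Mean rate = 509.1 mm / 362 years ≈ 1.406 mm/yr.
Specimen B: 232 density bands at 2 per year is 232 / 2 = 116 years. B's length ≈ 1.406 × 116 = 163.1 mm.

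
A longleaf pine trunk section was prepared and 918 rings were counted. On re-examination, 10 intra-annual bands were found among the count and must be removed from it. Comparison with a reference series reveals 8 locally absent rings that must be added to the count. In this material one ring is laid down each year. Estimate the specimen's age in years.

916 yr

True ring count = 918 − 10 + 8 = 916.
At one ring per year, that is 916 years.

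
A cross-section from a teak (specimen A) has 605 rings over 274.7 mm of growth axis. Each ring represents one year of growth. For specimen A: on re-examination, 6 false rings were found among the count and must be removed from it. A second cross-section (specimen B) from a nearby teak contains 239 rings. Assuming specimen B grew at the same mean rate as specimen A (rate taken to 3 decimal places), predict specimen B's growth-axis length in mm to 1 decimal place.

Specimen A: true ring count = 605 − 6 = 599.
A: Mean rate = 274.7 mm / 599 years ≈ 0.459 mm/year.
Length of B = 0.459 × 239 = 109.7 mm.

109.7 mm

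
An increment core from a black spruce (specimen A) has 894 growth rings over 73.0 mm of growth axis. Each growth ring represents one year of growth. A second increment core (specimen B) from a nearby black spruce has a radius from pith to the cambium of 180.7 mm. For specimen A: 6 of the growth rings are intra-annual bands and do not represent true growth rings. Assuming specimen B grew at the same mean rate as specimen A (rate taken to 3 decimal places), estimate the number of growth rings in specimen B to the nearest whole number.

Specimen A: after corrections the count is 894 − 6 = 888 growth rings.
A: Mean rate = 73.0 mm / 888 years ≈ 0.082 mm per year.
B spans 180.7 / 0.082 = 2203.66 years ≈ 2204 growth rings.

2204 growth rings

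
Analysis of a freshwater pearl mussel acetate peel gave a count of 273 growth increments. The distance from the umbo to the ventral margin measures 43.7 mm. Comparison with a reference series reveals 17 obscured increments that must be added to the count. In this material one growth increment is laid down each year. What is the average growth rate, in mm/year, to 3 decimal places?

True growth increment count = 273 + 17 = 290.
43.7 mm over 290 years gives 43.7 / 290 ≈ 0.151 mm/year.

0.151 mm/year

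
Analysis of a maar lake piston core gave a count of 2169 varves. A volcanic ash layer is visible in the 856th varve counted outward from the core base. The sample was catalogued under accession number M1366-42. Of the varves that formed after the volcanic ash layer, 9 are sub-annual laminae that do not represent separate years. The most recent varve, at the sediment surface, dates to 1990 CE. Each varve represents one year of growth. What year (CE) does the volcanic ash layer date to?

The volcanic ash layer sits at varve 856 from the core base, so 2169 − 856 = 1313 varves formed after it.
1313 − 9 false = 1304 true varves after the volcanic ash layer.
1990 − 1304 = 686 CE.

686 CE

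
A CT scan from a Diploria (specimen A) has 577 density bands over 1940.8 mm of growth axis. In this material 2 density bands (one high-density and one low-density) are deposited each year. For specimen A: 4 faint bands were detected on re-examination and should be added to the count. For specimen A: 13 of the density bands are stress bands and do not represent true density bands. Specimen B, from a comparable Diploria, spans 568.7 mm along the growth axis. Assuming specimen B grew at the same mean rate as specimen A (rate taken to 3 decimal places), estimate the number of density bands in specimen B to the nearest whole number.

166 density bands

Specimen A: correcting the raw count gives 577 − 13 + 4 = 568 true density bands.
Specimen A: dividing by 2 density bands per year: 568 / 2 = 284 years.
A: 1940.8 mm over 284 years gives 1940.8 / 284 ≈ 6.834 mm/year.
For B, 568.7 / 6.834 = 83.22 years; at 2 density bands per year that is 83.22 × 2 ≈ 166 density bands.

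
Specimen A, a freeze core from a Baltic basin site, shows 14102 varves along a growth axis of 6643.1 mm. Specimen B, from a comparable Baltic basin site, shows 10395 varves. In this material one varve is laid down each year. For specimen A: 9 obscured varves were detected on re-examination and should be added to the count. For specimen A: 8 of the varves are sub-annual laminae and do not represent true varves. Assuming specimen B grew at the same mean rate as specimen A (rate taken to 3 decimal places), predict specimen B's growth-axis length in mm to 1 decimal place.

4896.0 mm

Specimen A: true varve count = 14102 − 8 + 9 = 14103.
A: Mean rate = 6643.1 mm / 14103 years ≈ 0.471 mm per year.
For B, 0.471 mm/year × 10395 years = 4896.0 mm.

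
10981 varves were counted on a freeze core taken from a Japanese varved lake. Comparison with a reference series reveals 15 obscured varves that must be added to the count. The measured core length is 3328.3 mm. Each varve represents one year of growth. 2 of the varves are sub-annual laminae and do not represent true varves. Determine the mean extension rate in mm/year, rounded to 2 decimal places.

Correcting the raw count gives 10981 − 2 + 15 = 10994 true varves.
3328.3 mm over 10994 years gives 3328.3 / 10994 ≈ 0.30 mm/year.

0.30 mm/year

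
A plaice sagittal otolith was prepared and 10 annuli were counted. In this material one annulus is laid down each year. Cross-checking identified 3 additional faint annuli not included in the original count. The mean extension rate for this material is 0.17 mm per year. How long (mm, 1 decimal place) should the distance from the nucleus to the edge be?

Adjusted count: 10 + 3 = 13 annuli.
Length ≈ 0.17 × 13 = 2.2 mm.

2.2 mm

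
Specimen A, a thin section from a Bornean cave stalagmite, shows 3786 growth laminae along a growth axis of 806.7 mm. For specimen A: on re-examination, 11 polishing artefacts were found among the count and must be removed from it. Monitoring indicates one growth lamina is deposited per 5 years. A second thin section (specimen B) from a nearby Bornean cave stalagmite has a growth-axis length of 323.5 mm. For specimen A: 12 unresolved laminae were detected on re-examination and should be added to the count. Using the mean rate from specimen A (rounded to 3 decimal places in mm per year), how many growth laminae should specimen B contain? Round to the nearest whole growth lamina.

Specimen A: true growth lamina count = 3786 − 11 + 12 = 3787.
Specimen A: 3787 growth laminae at 5 years each span 3787 × 5 = 18935 years.
A: Mean rate = 806.7 mm / 18935 years ≈ 0.043 mm per year.
For B, 323.5 / 0.043 = 7523.26 years; at 5 years per growth lamina that is 7523.26 / 5 ≈ 1505 growth laminae.

1505 growth laminae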